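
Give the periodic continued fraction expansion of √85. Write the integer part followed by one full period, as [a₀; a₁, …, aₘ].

[9; 4, 1, 1, 4, 18]

a₀ = ⌊√85⌋ = 9.
With m₀=0, d₀=1 and mₖ₊₁ = dₖaₖ − mₖ, dₖ₊₁ = (n − mₖ₊₁²)/dₖ, aₖ₊₁ = ⌊(a₀+mₖ₊₁)/dₖ₊₁⌋:
  k=1: m=9, d=4, a=4
  k=2: m=7, d=9, a=1
  k=3: m=2, d=9, a=1
  k=4: m=7, d=4, a=4
  k=5: m=9, d=1, a=18
d=1 and a=2a₀=18 at k=5, so the next step gives (m, d) = (9, 4) again — its k=1 value — and the period has length 5.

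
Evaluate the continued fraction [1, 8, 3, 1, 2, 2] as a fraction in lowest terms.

241/215

Fold from the inside: start with 2/1.
  2 + 1/2 = 5/2
  1 + 2/5 = 7/5
  3 + 5/7 = 26/7
  8 + 7/26 = 215/26
  1 + 26/215 = 241/215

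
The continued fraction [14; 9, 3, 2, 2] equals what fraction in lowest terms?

2229/158

Using pₖ = aₖpₖ₋₁ + pₖ₋₂ and qₖ = aₖqₖ₋₁ + qₖ₋₂:
  k=0: a=14, p=14, q=1
  k=1: a=9, p=127, q=9
  k=2: a=3, p=395, q=28
  k=3: a=2, p=917, q=65
  k=4: a=2, p=2229, q=158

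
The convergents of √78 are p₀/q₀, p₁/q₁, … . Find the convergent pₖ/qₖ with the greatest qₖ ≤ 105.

√78 = [8; 1, 4, 1, 16, …] (period length 4).
Convergents:
  p_0/q_0 = 8/1
  p_1/q_1 = 9/1
  p_2/q_2 = 44/5
  p_3/q_3 = 53/6
  p_4/q_4 = 892/101
  p_5/q_5 = 945/107
q_4 = 101 ≤ 105 < 107 = q_5, so the answer is 892/101.

892/101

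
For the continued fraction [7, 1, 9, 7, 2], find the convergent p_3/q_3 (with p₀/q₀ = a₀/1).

Using pₖ = aₖpₖ₋₁ + pₖ₋₂, qₖ = aₖqₖ₋₁ + qₖ₋₂ (with p₋₁=1, p₋₂=0, q₋₁=0, q₋₂=1):
  k=0: a=7, p=7, q=1
  k=1: a=1, p=8, q=1
  k=2: a=9, p=79, q=10
  k=3: a=7, p=561, q=71

561/71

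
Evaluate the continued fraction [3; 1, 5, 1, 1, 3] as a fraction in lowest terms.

Fold from the inside: start with 3/1.
  1 + 1/3 = 4/3
  1 + 3/4 = 7/4
  5 + 4/7 = 39/7
  1 + 7/39 = 46/39
  3 + 39/46 = 177/46

177/46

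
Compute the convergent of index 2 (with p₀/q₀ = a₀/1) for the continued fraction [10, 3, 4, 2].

Using pₖ = aₖpₖ₋₁ + pₖ₋₂, qₖ = aₖqₖ₋₁ + qₖ₋₂ (with p₋₁=1, p₋₂=0, q₋₁=0, q₋₂=1):
  k=0: a=10, p=10, q=1
  k=1: a=3, p=31, q=3
  k=2: a=4, p=134, q=13

134/13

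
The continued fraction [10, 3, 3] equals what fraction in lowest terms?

103/10

Using pₖ = aₖpₖ₋₁ + pₖ₋₂ and qₖ = aₖqₖ₋₁ + qₖ₋₂:
  k=0: a=10, p=10, q=1
  k=1: a=3, p=31, q=3
  k=2: a=3, p=103, q=10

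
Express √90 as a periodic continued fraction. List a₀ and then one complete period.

a₀ = ⌊√90⌋ = 9.
With m₀=0, d₀=1 and mₖ₊₁ = dₖaₖ − mₖ, dₖ₊₁ = (n − mₖ₊₁²)/dₖ, aₖ₊₁ = ⌊(a₀+mₖ₊₁)/dₖ₊₁⌋:
  k=1: m=9, d=9, a=2
  k=2: m=9, d=1, a=18
d=1 and a=2a₀=18 at k=2, so the next step gives (m, d) = (9, 9) again — its k=1 value — and the period has length 2.

[9; 2, 18]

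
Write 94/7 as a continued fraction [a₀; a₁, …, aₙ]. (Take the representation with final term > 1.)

[13; 2, 3]

94 = 13*7 + 3
7 = 2*3 + 1
3 = 3*1 + 0  (stop)
So 94/7 = [13; 2, 3].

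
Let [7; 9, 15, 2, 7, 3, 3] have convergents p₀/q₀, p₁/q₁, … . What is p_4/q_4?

14953/2103

Using pₖ = aₖpₖ₋₁ + pₖ₋₂, qₖ = aₖqₖ₋₁ + qₖ₋₂ (with p₋₁=1, p₋₂=0, q₋₁=0, q₋₂=1):
  k=0: a=7, p=7, q=1
  k=1: a=9, p=64, q=9
  k=2: a=15, p=967, q=136
  k=3: a=2, p=1998, q=281
  k=4: a=7, p=14953, q=2103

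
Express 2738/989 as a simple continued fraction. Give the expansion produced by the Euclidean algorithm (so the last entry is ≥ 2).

[2; 1, 3, 3, 7, 3, 3]

2738 = 2·989 + 760
989 = 1·760 + 229
760 = 3·229 + 73
229 = 3·73 + 10
73 = 7·10 + 3
10 = 3·3 + 1
3 = 3·1 + 0  (stop)
So 2738/989 = [2; 1, 3, 3, 7, 3, 3].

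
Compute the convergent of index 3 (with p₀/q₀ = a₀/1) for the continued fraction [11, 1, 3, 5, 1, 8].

Using pₖ = aₖpₖ₋₁ + pₖ₋₂, qₖ = aₖqₖ₋₁ + qₖ₋₂ (with p₋₁=1, p₋₂=0, q₋₁=0, q₋₂=1):
  k=0: a=11, p=11, q=1
  k=1: a=1, p=12, q=1
  k=2: a=3, p=47, q=4
  k=3: a=5, p=247, q=21

247/21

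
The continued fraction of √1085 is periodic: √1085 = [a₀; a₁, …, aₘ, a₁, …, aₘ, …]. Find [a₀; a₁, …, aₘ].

a₀ = ⌊√1085⌋ = 32.
With m₀=0, d₀=1 and mₖ₊₁ = dₖaₖ − mₖ, dₖ₊₁ = (n − mₖ₊₁²)/dₖ, aₖ₊₁ = ⌊(a₀+mₖ₊₁)/dₖ₊₁⌋:
  k=1: m=32, d=61, a=1
  k=2: m=29, d=4, a=15
  k=3: m=31, d=31, a=2
  k=4: m=31, d=4, a=15
  k=5: m=29, d=61, a=1
  k=6: m=32, d=1, a=64
d=1 and a=2a₀=64 at k=6, so the next step gives (m, d) = (32, 61) again — its k=1 value — and the period has length 6.

[32; 1, 15, 2, 15, 1, 64]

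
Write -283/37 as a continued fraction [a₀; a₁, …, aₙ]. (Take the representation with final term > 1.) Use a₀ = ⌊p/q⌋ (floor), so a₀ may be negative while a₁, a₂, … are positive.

-283 = -8×37 + 13
37 = 2×13 + 11
13 = 1×11 + 2
11 = 5×2 + 1
2 = 2×1 + 0  (stop)
So -283/37 = [-8; 2, 1, 5, 2].

[-8; 2, 1, 5, 2]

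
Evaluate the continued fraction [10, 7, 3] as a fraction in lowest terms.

Fold from the inside: start with 3/1.
  7 + 1/3 = 22/3
  10 + 3/22 = 223/22

223/22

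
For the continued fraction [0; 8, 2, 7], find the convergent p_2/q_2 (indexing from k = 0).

Using pₖ = aₖpₖ₋₁ + pₖ₋₂, qₖ = aₖqₖ₋₁ + qₖ₋₂ (with p₋₁=1, p₋₂=0, q₋₁=0, q₋₂=1):
  k=0: a=0, p=0, q=1
  k=1: a=8, p=1, q=8
  k=2: a=2, p=2, q=17

2/17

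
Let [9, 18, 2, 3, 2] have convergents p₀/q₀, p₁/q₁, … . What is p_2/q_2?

335/37

Using pₖ = aₖpₖ₋₁ + pₖ₋₂, qₖ = aₖqₖ₋₁ + qₖ₋₂ (with p₋₁=1, p₋₂=0, q₋₁=0, q₋₂=1):
  k=0: a=9, p=9, q=1
  k=1: a=18, p=163, q=18
  k=2: a=2, p=335, q=37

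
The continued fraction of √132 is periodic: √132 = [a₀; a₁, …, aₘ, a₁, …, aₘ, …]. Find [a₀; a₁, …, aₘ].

[11; 2, 22]

a₀ = ⌊√132⌋ = 11.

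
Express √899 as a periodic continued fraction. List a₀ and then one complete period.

a₀ = ⌊√899⌋ = 29.

[29; 1, 58]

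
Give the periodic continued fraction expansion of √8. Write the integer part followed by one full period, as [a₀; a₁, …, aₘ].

a₀ = ⌊√8⌋ = 2.
With m₀=0, d₀=1 and mₖ₊₁ = dₖaₖ − mₖ, dₖ₊₁ = (n − mₖ₊₁²)/dₖ, aₖ₊₁ = ⌊(a₀+mₖ₊₁)/dₖ₊₁⌋:
  k=1: m=2, d=4, a=1
  k=2: m=2, d=1, a=4
d=1 and a=2a₀=4 at k=2, so the next step gives (m, d) = (2, 4) again — its k=1 value — and the period has length 2.

[2; 1, 4]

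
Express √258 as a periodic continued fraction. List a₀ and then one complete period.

[16; 16, 32]

a₀ = ⌊√258⌋ = 16.
With m₀=0, d₀=1 and mₖ₊₁ = dₖaₖ − mₖ, dₖ₊₁ = (n − mₖ₊₁²)/dₖ, aₖ₊₁ = ⌊(a₀+mₖ₊₁)/dₖ₊₁⌋:
  k=1: m=16, d=2, a=16
  k=2: m=16, d=1, a=32
d=1 and a=2a₀=32 at k=2, so the next step gives (m, d) = (16, 2) again — its k=1 value — and the period has length 2.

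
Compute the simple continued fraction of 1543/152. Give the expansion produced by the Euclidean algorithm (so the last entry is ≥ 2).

1543 = 10·152 + 23
152 = 6·23 + 14
23 = 1·14 + 9
14 = 1·9 + 5
9 = 1·5 + 4
5 = 1·4 + 1
4 = 4·1 + 0  (stop)
So 1543/152 = [10; 6, 1, 1, 1, 1, 4].

[10; 6, 1, 1, 1, 1, 4]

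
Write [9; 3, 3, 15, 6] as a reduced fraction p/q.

8631/928

Using pₖ = aₖpₖ₋₁ + pₖ₋₂ and qₖ = aₖqₖ₋₁ + qₖ₋₂:
  k=0: a=9, p=9, q=1
  k=1: a=3, p=28, q=3
  k=2: a=3, p=93, q=10
  k=3: a=15, p=1423, q=153
  k=4: a=6, p=8631, q=928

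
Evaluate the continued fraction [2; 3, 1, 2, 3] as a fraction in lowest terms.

Fold from the inside: start with 3/1.
  2 + 1/3 = 7/3
  1 + 3/7 = 10/7
  3 + 7/10 = 37/10
  2 + 10/37 = 84/37

84/37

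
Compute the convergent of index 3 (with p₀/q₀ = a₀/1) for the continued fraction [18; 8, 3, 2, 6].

1051/58

Using pₖ = aₖpₖ₋₁ + pₖ₋₂, qₖ = aₖqₖ₋₁ + qₖ₋₂ (with p₋₁=1, p₋₂=0, q₋₁=0, q₋₂=1):
  k=0: a=18, p=18, q=1
  k=1: a=8, p=145, q=8
  k=2: a=3, p=453, q=25
  k=3: a=2, p=1051, q=58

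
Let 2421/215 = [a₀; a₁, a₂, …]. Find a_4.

4

2421 = 11·215 + 56   →  a_0 = 11
215 = 3·56 + 47   →  a_1 = 3
56 = 1·47 + 9   →  a_2 = 1
47 = 5·9 + 2   →  a_3 = 5
9 = 4·2 + 1   →  a_4 = 4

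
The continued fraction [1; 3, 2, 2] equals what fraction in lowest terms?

22/17

Using pₖ = aₖpₖ₋₁ + pₖ₋₂ and qₖ = aₖqₖ₋₁ + qₖ₋₂:
  k=0: a=1, p=1, q=1
  k=1: a=3, p=4, q=3
  k=2: a=2, p=9, q=7
  k=3: a=2, p=22, q=17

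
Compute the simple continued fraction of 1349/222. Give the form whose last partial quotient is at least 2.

[6; 13, 17]

1349 = 6*222 + 17
222 = 13*17 + 1
17 = 17*1 + 0  (stop)
So 1349/222 = [6; 13, 17].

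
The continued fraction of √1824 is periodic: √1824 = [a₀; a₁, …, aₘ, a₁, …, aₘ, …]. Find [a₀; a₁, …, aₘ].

[42; 1, 2, 2, 2, 1, 84]

a₀ = ⌊√1824⌋ = 42.
With m₀=0, d₀=1 and mₖ₊₁ = dₖaₖ − mₖ, dₖ₊₁ = (n − mₖ₊₁²)/dₖ, aₖ₊₁ = ⌊(a₀+mₖ₊₁)/dₖ₊₁⌋:
  k=1: m=42, d=60, a=1
  k=2: m=18, d=25, a=2
  k=3: m=32, d=32, a=2
  k=4: m=32, d=25, a=2
  k=5: m=18, d=60, a=1
  k=6: m=42, d=1, a=84
d=1 and a=2a₀=84 at k=6, so the next step gives (m, d) = (42, 60) again — its k=1 value — and the period has length 6.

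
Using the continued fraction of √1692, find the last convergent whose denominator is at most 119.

√1692 = [41; 7, 2, 7, 82, …] (period length 4).
Convergents:
  p_0/q_0 = 41/1
  p_1/q_1 = 288/7
  p_2/q_2 = 617/15
  p_3/q_3 = 4607/112
  p_4/q_4 = 378391/9199
q_3 = 112 ≤ 119 < 9199 = q_4, so the answer is 4607/112.

4607/112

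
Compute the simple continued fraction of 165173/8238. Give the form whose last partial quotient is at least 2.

[20; 19, 1, 17, 1, 3, 2, 2]

165173 = 20×8238 + 413
8238 = 19×413 + 391
413 = 1×391 + 22
391 = 17×22 + 17
22 = 1×17 + 5
17 = 3×5 + 2
5 = 2×2 + 1
2 = 2×1 + 0  (stop)
So 165173/8238 = [20; 19, 1, 17, 1, 3, 2, 2].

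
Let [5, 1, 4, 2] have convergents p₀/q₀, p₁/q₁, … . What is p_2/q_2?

29/5

Using pₖ = aₖpₖ₋₁ + pₖ₋₂, qₖ = aₖqₖ₋₁ + qₖ₋₂ (with p₋₁=1, p₋₂=0, q₋₁=0, q₋₂=1):
  k=0: a=5, p=5, q=1
  k=1: a=1, p=6, q=1
  k=2: a=4, p=29, q=5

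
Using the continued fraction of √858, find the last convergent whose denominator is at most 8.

√858 = [29; 3, 2, 3, 58, …] (period length 4).
Convergents:
  p_0/q_0 = 29/1
  p_1/q_1 = 88/3
  p_2/q_2 = 205/7
  p_3/q_3 = 703/24
q_2 = 7 ≤ 8 < 24 = q_3, so the answer is 205/7.

205/7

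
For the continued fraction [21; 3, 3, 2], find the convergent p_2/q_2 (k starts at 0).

213/10

Using pₖ = aₖpₖ₋₁ + pₖ₋₂, qₖ = aₖqₖ₋₁ + qₖ₋₂ (with p₋₁=1, p₋₂=0, q₋₁=0, q₋₂=1):
  k=0: a=21, p=21, q=1
  k=1: a=3, p=64, q=3
  k=2: a=3, p=213, q=10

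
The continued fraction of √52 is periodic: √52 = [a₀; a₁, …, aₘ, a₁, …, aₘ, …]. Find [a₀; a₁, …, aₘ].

[7; 4, 1, 2, 1, 4, 14]

a₀ = ⌊√52⌋ = 7.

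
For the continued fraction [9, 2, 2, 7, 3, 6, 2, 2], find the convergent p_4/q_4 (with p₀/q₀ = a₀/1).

1091/116

Using pₖ = aₖpₖ₋₁ + pₖ₋₂, qₖ = aₖqₖ₋₁ + qₖ₋₂ (with p₋₁=1, p₋₂=0, q₋₁=0, q₋₂=1):
  k=0: a=9, p=9, q=1
  k=1: a=2, p=19, q=2
  k=2: a=2, p=47, q=5
  k=3: a=7, p=348, q=37
  k=4: a=3, p=1091, q=116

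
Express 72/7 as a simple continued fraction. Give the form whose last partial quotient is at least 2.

[10; 3, 2]

72 = 10*7 + 2
7 = 3*2 + 1
2 = 2*1 + 0  (stop)
So 72/7 = [10; 3, 2].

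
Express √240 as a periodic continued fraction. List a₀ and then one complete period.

[15; 2, 30]

a₀ = ⌊√240⌋ = 15.
With m₀=0, d₀=1 and mₖ₊₁ = dₖaₖ − mₖ, dₖ₊₁ = (n − mₖ₊₁²)/dₖ, aₖ₊₁ = ⌊(a₀+mₖ₊₁)/dₖ₊₁⌋:
  k=1: m=15, d=15, a=2
  k=2: m=15, d=1, a=30
d=1 and a=2a₀=30 at k=2, so the next step gives (m, d) = (15, 15) again — its k=1 value — and the period has length 2.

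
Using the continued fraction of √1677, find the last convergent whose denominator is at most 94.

1679/41

√1677 = [40; 1, 19, 2, 19, 1, 80, …] (period length 6).
Convergents:
  p_0/q_0 = 40/1
  p_1/q_1 = 41/1
  p_2/q_2 = 819/20
  p_3/q_3 = 1679/41
  p_4/q_4 = 32720/799
q_3 = 41 ≤ 94 < 799 = q_4, so the answer is 1679/41.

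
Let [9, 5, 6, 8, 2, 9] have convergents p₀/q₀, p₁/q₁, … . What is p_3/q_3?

Using pₖ = aₖpₖ₋₁ + pₖ₋₂, qₖ = aₖqₖ₋₁ + qₖ₋₂ (with p₋₁=1, p₋₂=0, q₋₁=0, q₋₂=1):
  k=0: a=9, p=9, q=1
  k=1: a=5, p=46, q=5
  k=2: a=6, p=285, q=31
  k=3: a=8, p=2326, q=253

2326/253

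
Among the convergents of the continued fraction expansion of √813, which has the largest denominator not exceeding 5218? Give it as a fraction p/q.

√813 = [28; 1, 1, 18, 1, 1, 56, …] (period length 6).
Convergents:
  p_0/q_0 = 28/1
  p_1/q_1 = 29/1
  p_2/q_2 = 57/2
  p_3/q_3 = 1055/37
  p_4/q_4 = 1112/39
  p_5/q_5 = 2167/76
  p_6/q_6 = 122464/4295
  p_7/q_7 = 124631/4371
  p_8/q_8 = 247095/8666
q_7 = 4371 ≤ 5218 < 8666 = q_8, so the answer is 124631/4371.

124631/4371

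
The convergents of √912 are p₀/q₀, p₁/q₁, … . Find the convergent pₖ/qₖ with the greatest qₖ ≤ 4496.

45601/1510

√912 = [30; 5, 60, …] (period length 2).
Convergents:
  p_0/q_0 = 30/1
  p_1/q_1 = 151/5
  p_2/q_2 = 9090/301
  p_3/q_3 = 45601/1510
  p_4/q_4 = 2745150/90901
q_3 = 1510 ≤ 4496 < 90901 = q_4, so the answer is 45601/1510.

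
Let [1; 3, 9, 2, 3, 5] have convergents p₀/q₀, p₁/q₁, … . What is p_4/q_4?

Using pₖ = aₖpₖ₋₁ + pₖ₋₂, qₖ = aₖqₖ₋₁ + qₖ₋₂ (with p₋₁=1, p₋₂=0, q₋₁=0, q₋₂=1):
  k=0: a=1, p=1, q=1
  k=1: a=3, p=4, q=3
  k=2: a=9, p=37, q=28
  k=3: a=2, p=78, q=59
  k=4: a=3, p=271, q=205

271/205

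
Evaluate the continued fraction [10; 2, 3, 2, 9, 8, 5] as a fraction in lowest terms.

65451/6271

Fold from the inside: start with 5/1.
  8 + 1/5 = 41/5
  9 + 5/41 = 374/41
  2 + 41/374 = 789/374
  3 + 374/789 = 2741/789
  2 + 789/2741 = 6271/2741
  10 + 2741/6271 = 65451/6271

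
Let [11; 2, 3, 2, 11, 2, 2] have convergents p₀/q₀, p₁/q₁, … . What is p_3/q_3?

183/16

Using pₖ = aₖpₖ₋₁ + pₖ₋₂, qₖ = aₖqₖ₋₁ + qₖ₋₂ (with p₋₁=1, p₋₂=0, q₋₁=0, q₋₂=1):
  k=0: a=11, p=11, q=1
  k=1: a=2, p=23, q=2
  k=2: a=3, p=80, q=7
  k=3: a=2, p=183, q=16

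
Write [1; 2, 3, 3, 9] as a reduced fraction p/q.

Fold from the inside: start with 9/1.
  3 + 1/9 = 28/9
  3 + 9/28 = 93/28
  2 + 28/93 = 214/93
  1 + 93/214 = 307/214

307/214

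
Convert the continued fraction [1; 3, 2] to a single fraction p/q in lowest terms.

9/7

Using pₖ = aₖpₖ₋₁ + pₖ₋₂ and qₖ = aₖqₖ₋₁ + qₖ₋₂:
  k=0: a=1, p=1, q=1
  k=1: a=3, p=4, q=3
  k=2: a=2, p=9, q=7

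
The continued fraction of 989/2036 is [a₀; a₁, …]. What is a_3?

989 = 0·2036 + 989   →  a_0 = 0
2036 = 2·989 + 58   →  a_1 = 2
989 = 17·58 + 3   →  a_2 = 17
58 = 19·3 + 1   →  a_3 = 19

19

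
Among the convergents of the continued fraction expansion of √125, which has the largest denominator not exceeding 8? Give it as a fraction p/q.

67/6

√125 = [11; 5, 1, 1, 5, 22, …] (period length 5).
Convergents:
  p_0/q_0 = 11/1
  p_1/q_1 = 56/5
  p_2/q_2 = 67/6
  p_3/q_3 = 123/11
q_2 = 6 ≤ 8 < 11 = q_3, so the answer is 67/6.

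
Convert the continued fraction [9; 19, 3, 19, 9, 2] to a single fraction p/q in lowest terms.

Using pₖ = aₖpₖ₋₁ + pₖ₋₂ and qₖ = aₖqₖ₋₁ + qₖ₋₂:
  k=0: a=9, p=9, q=1
  k=1: a=19, p=172, q=19
  k=2: a=3, p=525, q=58
  k=3: a=19, p=10147, q=1121
  k=4: a=9, p=91848, q=10147
  k=5: a=2, p=193843, q=21415

193843/21415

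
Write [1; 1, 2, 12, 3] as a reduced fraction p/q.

Using pₖ = aₖpₖ₋₁ + pₖ₋₂ and qₖ = aₖqₖ₋₁ + qₖ₋₂:
  k=0: a=1, p=1, q=1
  k=1: a=1, p=2, q=1
  k=2: a=2, p=5, q=3
  k=3: a=12, p=62, q=37
  k=4: a=3, p=191, q=114

191/114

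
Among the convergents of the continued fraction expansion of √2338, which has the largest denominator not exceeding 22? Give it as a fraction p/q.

822/17

√2338 = [48; 2, 1, 5, 48, 5, 1, 2, 96, …] (period length 8).
Convergents:
  p_0/q_0 = 48/1
  p_1/q_1 = 97/2
  p_2/q_2 = 145/3
  p_3/q_3 = 822/17
  p_4/q_4 = 39601/819
q_3 = 17 ≤ 22 < 819 = q_4, so the answer is 822/17.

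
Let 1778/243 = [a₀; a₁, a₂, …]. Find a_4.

1778 = 7·243 + 77   →  a_0 = 7
243 = 3·77 + 12   →  a_1 = 3
77 = 6·12 + 5   →  a_2 = 6
12 = 2·5 + 2   →  a_3 = 2
5 = 2·2 + 1   →  a_4 = 2

2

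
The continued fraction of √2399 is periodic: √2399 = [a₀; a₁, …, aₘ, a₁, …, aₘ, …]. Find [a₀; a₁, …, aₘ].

[48; 1, 47, 1, 96]

a₀ = ⌊√2399⌋ = 48.
With m₀=0, d₀=1 and mₖ₊₁ = dₖaₖ − mₖ, dₖ₊₁ = (n − mₖ₊₁²)/dₖ, aₖ₊₁ = ⌊(a₀+mₖ₊₁)/dₖ₊₁⌋:
  k=1: m=48, d=95, a=1
  k=2: m=47, d=2, a=47
  k=3: m=47, d=95, a=1
  k=4: m=48, d=1, a=96
d=1 and a=2a₀=96 at k=4, so the next step gives (m, d) = (48, 95) again — its k=1 value — and the period has length 4.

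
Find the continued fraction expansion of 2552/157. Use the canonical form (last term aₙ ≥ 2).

2552 = 16·157 + 40
157 = 3·40 + 37
40 = 1·37 + 3
37 = 12·3 + 1
3 = 3·1 + 0  (stop)
So 2552/157 = [16; 3, 1, 12, 3].

[16; 3, 1, 12, 3]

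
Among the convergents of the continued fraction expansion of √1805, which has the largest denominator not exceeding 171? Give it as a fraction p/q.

2889/68

√1805 = [42; 2, 16, 2, 84, …] (period length 4).
Convergents:
  p_0/q_0 = 42/1
  p_1/q_1 = 85/2
  p_2/q_2 = 1402/33
  p_3/q_3 = 2889/68
  p_4/q_4 = 244078/5745
q_3 = 68 ≤ 171 < 5745 = q_4, so the answer is 2889/68.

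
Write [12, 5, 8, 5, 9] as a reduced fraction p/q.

Fold from the inside: start with 9/1.
  5 + 1/9 = 46/9
  8 + 9/46 = 377/46
  5 + 46/377 = 1931/377
  12 + 377/1931 = 23549/1931

23549/1931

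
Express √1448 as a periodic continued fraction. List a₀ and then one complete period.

[38; 19, 76]

a₀ = ⌊√1448⌋ = 38.
With m₀=0, d₀=1 and mₖ₊₁ = dₖaₖ − mₖ, dₖ₊₁ = (n − mₖ₊₁²)/dₖ, aₖ₊₁ = ⌊(a₀+mₖ₊₁)/dₖ₊₁⌋:
  k=1: m=38, d=4, a=19
  k=2: m=38, d=1, a=76
d=1 and a=2a₀=76 at k=2, so the next step gives (m, d) = (38, 4) again — its k=1 value — and the period has length 2.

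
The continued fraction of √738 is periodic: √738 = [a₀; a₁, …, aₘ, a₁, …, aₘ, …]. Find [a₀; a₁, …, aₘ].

a₀ = ⌊√738⌋ = 27.

[27; 6, 54]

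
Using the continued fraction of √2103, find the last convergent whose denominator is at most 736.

29487/643

√2103 = [45; 1, 6, 15, 6, 1, 90, …] (period length 6).
Convergents:
  p_0/q_0 = 45/1
  p_1/q_1 = 46/1
  p_2/q_2 = 321/7
  p_3/q_3 = 4861/106
  p_4/q_4 = 29487/643
  p_5/q_5 = 34348/749
q_4 = 643 ≤ 736 < 749 = q_5, so the answer is 29487/643.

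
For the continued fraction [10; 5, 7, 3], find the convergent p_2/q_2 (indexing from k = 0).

Using pₖ = aₖpₖ₋₁ + pₖ₋₂, qₖ = aₖqₖ₋₁ + qₖ₋₂ (with p₋₁=1, p₋₂=0, q₋₁=0, q₋₂=1):
  k=0: a=10, p=10, q=1
  k=1: a=5, p=51, q=5
  k=2: a=7, p=367, q=36

367/36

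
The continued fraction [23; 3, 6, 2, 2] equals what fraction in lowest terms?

2355/101

Fold from the inside: start with 2/1.
  2 + 1/2 = 5/2
  6 + 2/5 = 32/5
  3 + 5/32 = 101/32
  23 + 32/101 = 2355/101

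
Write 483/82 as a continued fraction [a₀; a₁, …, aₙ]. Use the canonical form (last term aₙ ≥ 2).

[5; 1, 8, 9]

483 = 5×82 + 73
82 = 1×73 + 9
73 = 8×9 + 1
9 = 9×1 + 0  (stop)
So 483/82 = [5; 1, 8, 9].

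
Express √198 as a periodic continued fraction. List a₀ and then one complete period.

[14; 14, 28]

a₀ = ⌊√198⌋ = 14.
With m₀=0, d₀=1 and mₖ₊₁ = dₖaₖ − mₖ, dₖ₊₁ = (n − mₖ₊₁²)/dₖ, aₖ₊₁ = ⌊(a₀+mₖ₊₁)/dₖ₊₁⌋:
  k=1: m=14, d=2, a=14
  k=2: m=14, d=1, a=28
d=1 and a=2a₀=28 at k=2, so the next step gives (m, d) = (14, 2) again — its k=1 value — and the period has length 2.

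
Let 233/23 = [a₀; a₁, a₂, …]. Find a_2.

1

233 = 10·23 + 3   →  a_0 = 10
23 = 7·3 + 2   →  a_1 = 7
3 = 1·2 + 1   →  a_2 = 1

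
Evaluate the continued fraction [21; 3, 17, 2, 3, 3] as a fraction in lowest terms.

26147/1226

Using pₖ = aₖpₖ₋₁ + pₖ₋₂ and qₖ = aₖqₖ₋₁ + qₖ₋₂:
  k=0: a=21, p=21, q=1
  k=1: a=3, p=64, q=3
  k=2: a=17, p=1109, q=52
  k=3: a=2, p=2282, q=107
  k=4: a=3, p=7955, q=373
  k=5: a=3, p=26147, q=1226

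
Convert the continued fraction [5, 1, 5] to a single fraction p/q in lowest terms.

35/6

Using pₖ = aₖpₖ₋₁ + pₖ₋₂ and qₖ = aₖqₖ₋₁ + qₖ₋₂:
  k=0: a=5, p=5, q=1
  k=1: a=1, p=6, q=1
  k=2: a=5, p=35, q=6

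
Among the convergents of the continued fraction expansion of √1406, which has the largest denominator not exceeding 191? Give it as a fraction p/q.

√1406 = [37; 2, 74, …] (period length 2).
Convergents:
  p_0/q_0 = 37/1
  p_1/q_1 = 75/2
  p_2/q_2 = 5587/149
  p_3/q_3 = 11249/300
q_2 = 149 ≤ 191 < 300 = q_3, so the answer is 5587/149.

5587/149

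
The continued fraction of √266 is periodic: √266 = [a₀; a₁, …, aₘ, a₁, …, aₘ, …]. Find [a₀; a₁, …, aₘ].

[16; 3, 4, 3, 32]

a₀ = ⌊√266⌋ = 16.
With m₀=0, d₀=1 and mₖ₊₁ = dₖaₖ − mₖ, dₖ₊₁ = (n − mₖ₊₁²)/dₖ, aₖ₊₁ = ⌊(a₀+mₖ₊₁)/dₖ₊₁⌋:
  k=1: m=16, d=10, a=3
  k=2: m=14, d=7, a=4
  k=3: m=14, d=10, a=3
  k=4: m=16, d=1, a=32
d=1 and a=2a₀=32 at k=4, so the next step gives (m, d) = (16, 10) again — its k=1 value — and the period has length 4.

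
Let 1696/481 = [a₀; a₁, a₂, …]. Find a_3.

1696 = 3·481 + 253   →  a_0 = 3
481 = 1·253 + 228   →  a_1 = 1
253 = 1·228 + 25   →  a_2 = 1
228 = 9·25 + 3   →  a_3 = 9

9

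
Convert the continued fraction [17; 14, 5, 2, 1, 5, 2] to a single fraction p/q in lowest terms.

Fold from the inside: start with 2/1.
  5 + 1/2 = 11/2
  1 + 2/11 = 13/11
  2 + 11/13 = 37/13
  5 + 13/37 = 198/37
  14 + 37/198 = 2809/198
  17 + 198/2809 = 47951/2809

47951/2809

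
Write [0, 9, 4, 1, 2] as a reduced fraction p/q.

14/129

Using pₖ = aₖpₖ₋₁ + pₖ₋₂ and qₖ = aₖqₖ₋₁ + qₖ₋₂:
  k=0: a=0, p=0, q=1
  k=1: a=9, p=1, q=9
  k=2: a=4, p=4, q=37
  k=3: a=1, p=5, q=46
  k=4: a=2, p=14, q=129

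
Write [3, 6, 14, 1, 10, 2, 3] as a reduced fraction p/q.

22907/7238

Using pₖ = aₖpₖ₋₁ + pₖ₋₂ and qₖ = aₖqₖ₋₁ + qₖ₋₂:
  k=0: a=3, p=3, q=1
  k=1: a=6, p=19, q=6
  k=2: a=14, p=269, q=85
  k=3: a=1, p=288, q=91
  k=4: a=10, p=3149, q=995
  k=5: a=2, p=6586, q=2081
  k=6: a=3, p=22907, q=7238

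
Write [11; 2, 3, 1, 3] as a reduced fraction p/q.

Using pₖ = aₖpₖ₋₁ + pₖ₋₂ and qₖ = aₖqₖ₋₁ + qₖ₋₂:
  k=0: a=11, p=11, q=1
  k=1: a=2, p=23, q=2
  k=2: a=3, p=80, q=7
  k=3: a=1, p=103, q=9
  k=4: a=3, p=389, q=34

389/34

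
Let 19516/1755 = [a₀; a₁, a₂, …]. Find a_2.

19516 = 11·1755 + 211   →  a_0 = 11
1755 = 8·211 + 67   →  a_1 = 8
211 = 3·67 + 10   →  a_2 = 3

3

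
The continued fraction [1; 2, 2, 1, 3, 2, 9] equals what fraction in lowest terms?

Using pₖ = aₖpₖ₋₁ + pₖ₋₂ and qₖ = aₖqₖ₋₁ + qₖ₋₂:
  k=0: a=1, p=1, q=1
  k=1: a=2, p=3, q=2
  k=2: a=2, p=7, q=5
  k=3: a=1, p=10, q=7
  k=4: a=3, p=37, q=26
  k=5: a=2, p=84, q=59
  k=6: a=9, p=793, q=557

793/557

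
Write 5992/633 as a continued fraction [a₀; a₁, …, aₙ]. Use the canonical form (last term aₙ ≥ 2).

5992 = 9·633 + 295
633 = 2·295 + 43
295 = 6·43 + 37
43 = 1·37 + 6
37 = 6·6 + 1
6 = 6·1 + 0  (stop)
So 5992/633 = [9; 2, 6, 1, 6, 6].

[9; 2, 6, 1, 6, 6]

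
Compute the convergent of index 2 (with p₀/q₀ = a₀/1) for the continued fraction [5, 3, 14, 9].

Using pₖ = aₖpₖ₋₁ + pₖ₋₂, qₖ = aₖqₖ₋₁ + qₖ₋₂ (with p₋₁=1, p₋₂=0, q₋₁=0, q₋₂=1):
  k=0: a=5, p=5, q=1
  k=1: a=3, p=16, q=3
  k=2: a=14, p=229, q=43

229/43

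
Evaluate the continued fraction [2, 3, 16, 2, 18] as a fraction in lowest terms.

Fold from the inside: start with 18/1.
  2 + 1/18 = 37/18
  16 + 18/37 = 610/37
  3 + 37/610 = 1867/610
  2 + 610/1867 = 4344/1867

4344/1867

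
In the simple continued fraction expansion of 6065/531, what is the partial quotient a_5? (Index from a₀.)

6065 = 11·531 + 224   →  a_0 = 11
531 = 2·224 + 83   →  a_1 = 2
224 = 2·83 + 58   →  a_2 = 2
83 = 1·58 + 25   →  a_3 = 1
58 = 2·25 + 8   →  a_4 = 2
25 = 3·8 + 1   →  a_5 = 3

3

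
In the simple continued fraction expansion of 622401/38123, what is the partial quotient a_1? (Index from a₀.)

622401 = 16·38123 + 12433   →  a_0 = 16
38123 = 3·12433 + 824   →  a_1 = 3

3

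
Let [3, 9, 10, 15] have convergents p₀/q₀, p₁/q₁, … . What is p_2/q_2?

Using pₖ = aₖpₖ₋₁ + pₖ₋₂, qₖ = aₖqₖ₋₁ + qₖ₋₂ (with p₋₁=1, p₋₂=0, q₋₁=0, q₋₂=1):
  k=0: a=3, p=3, q=1
  k=1: a=9, p=28, q=9
  k=2: a=10, p=283, q=91

283/91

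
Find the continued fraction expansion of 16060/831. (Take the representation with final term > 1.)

[19; 3, 15, 18]

16060 = 19·831 + 271
831 = 3·271 + 18
271 = 15·18 + 1
18 = 18·1 + 0  (stop)
So 16060/831 = [19; 3, 15, 18].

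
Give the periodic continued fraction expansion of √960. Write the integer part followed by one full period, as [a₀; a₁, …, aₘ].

a₀ = ⌊√960⌋ = 30.

[30; 1, 60]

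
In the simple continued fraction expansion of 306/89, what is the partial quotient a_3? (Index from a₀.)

306 = 3·89 + 39   →  a_0 = 3
89 = 2·39 + 11   →  a_1 = 2
39 = 3·11 + 6   →  a_2 = 3
11 = 1·6 + 5   →  a_3 = 1

1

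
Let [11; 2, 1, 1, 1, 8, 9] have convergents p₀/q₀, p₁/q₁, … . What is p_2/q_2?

34/3

Using pₖ = aₖpₖ₋₁ + pₖ₋₂, qₖ = aₖqₖ₋₁ + qₖ₋₂ (with p₋₁=1, p₋₂=0, q₋₁=0, q₋₂=1):
  k=0: a=11, p=11, q=1
  k=1: a=2, p=23, q=2
  k=2: a=1, p=34, q=3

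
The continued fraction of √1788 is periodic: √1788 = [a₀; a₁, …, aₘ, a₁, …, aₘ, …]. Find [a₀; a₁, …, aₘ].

a₀ = ⌊√1788⌋ = 42.

[42; 3, 1, 1, 20, 1, 1, 3, 84]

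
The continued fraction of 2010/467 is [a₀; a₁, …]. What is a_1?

3

2010 = 4·467 + 142   →  a_0 = 4
467 = 3·142 + 41   →  a_1 = 3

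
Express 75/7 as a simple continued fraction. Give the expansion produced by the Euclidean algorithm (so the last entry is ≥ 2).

[10; 1, 2, 2]

75 = 10×7 + 5
7 = 1×5 + 2
5 = 2×2 + 1
2 = 2×1 + 0  (stop)
So 75/7 = [10; 1, 2, 2].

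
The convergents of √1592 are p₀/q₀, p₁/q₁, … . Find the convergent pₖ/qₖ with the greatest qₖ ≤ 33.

√1592 = [39; 1, 8, 1, 78, …] (period length 4).
Convergents:
  p_0/q_0 = 39/1
  p_1/q_1 = 40/1
  p_2/q_2 = 359/9
  p_3/q_3 = 399/10
  p_4/q_4 = 31481/789
q_3 = 10 ≤ 33 < 789 = q_4, so the answer is 399/10.

399/10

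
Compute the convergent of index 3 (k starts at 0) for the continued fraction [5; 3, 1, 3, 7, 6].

Using pₖ = aₖpₖ₋₁ + pₖ₋₂, qₖ = aₖqₖ₋₁ + qₖ₋₂ (with p₋₁=1, p₋₂=0, q₋₁=0, q₋₂=1):
  k=0: a=5, p=5, q=1
  k=1: a=3, p=16, q=3
  k=2: a=1, p=21, q=4
  k=3: a=3, p=79, q=15

79/15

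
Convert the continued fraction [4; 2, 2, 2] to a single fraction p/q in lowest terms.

Fold from the inside: start with 2/1.
  2 + 1/2 = 5/2
  2 + 2/5 = 12/5
  4 + 5/12 = 53/12

53/12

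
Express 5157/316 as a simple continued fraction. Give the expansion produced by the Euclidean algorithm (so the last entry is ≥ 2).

5157 = 16×316 + 101
316 = 3×101 + 13
101 = 7×13 + 10
13 = 1×10 + 3
10 = 3×3 + 1
3 = 3×1 + 0  (stop)
So 5157/316 = [16; 3, 7, 1, 3, 3].

[16; 3, 7, 1, 3, 3]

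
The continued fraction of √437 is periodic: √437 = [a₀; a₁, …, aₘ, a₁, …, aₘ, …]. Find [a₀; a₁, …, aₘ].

[20; 1, 9, 2, 9, 1, 40]

a₀ = ⌊√437⌋ = 20.
With m₀=0, d₀=1 and mₖ₊₁ = dₖaₖ − mₖ, dₖ₊₁ = (n − mₖ₊₁²)/dₖ, aₖ₊₁ = ⌊(a₀+mₖ₊₁)/dₖ₊₁⌋:
  k=1: m=20, d=37, a=1
  k=2: m=17, d=4, a=9
  k=3: m=19, d=19, a=2
  k=4: m=19, d=4, a=9
  k=5: m=17, d=37, a=1
  k=6: m=20, d=1, a=40
d=1 and a=2a₀=40 at k=6, so the next step gives (m, d) = (20, 37) again — its k=1 value — and the period has length 6.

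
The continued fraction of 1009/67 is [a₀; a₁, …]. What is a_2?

1

1009 = 15·67 + 4   →  a_0 = 15
67 = 16·4 + 3   →  a_1 = 16
4 = 1·3 + 1   →  a_2 = 1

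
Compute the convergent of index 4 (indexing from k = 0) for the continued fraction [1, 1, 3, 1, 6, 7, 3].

61/34

Using pₖ = aₖpₖ₋₁ + pₖ₋₂, qₖ = aₖqₖ₋₁ + qₖ₋₂ (with p₋₁=1, p₋₂=0, q₋₁=0, q₋₂=1):
  k=0: a=1, p=1, q=1
  k=1: a=1, p=2, q=1
  k=2: a=3, p=7, q=4
  k=3: a=1, p=9, q=5
  k=4: a=6, p=61, q=34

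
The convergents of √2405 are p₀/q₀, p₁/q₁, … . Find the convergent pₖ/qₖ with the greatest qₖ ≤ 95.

√2405 = [49; 24, 1, 1, 24, 98, …] (period length 5).
Convergents:
  p_0/q_0 = 49/1
  p_1/q_1 = 1177/24
  p_2/q_2 = 1226/25
  p_3/q_3 = 2403/49
  p_4/q_4 = 58898/1201
q_3 = 49 ≤ 95 < 1201 = q_4, so the answer is 2403/49.

2403/49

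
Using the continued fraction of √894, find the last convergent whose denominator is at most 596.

17611/589

√894 = [29; 1, 8, 1, 58, …] (period length 4).
Convergents:
  p_0/q_0 = 29/1
  p_1/q_1 = 30/1
  p_2/q_2 = 269/9
  p_3/q_3 = 299/10
  p_4/q_4 = 17611/589
  p_5/q_5 = 17910/599
q_4 = 589 ≤ 596 < 599 = q_5, so the answer is 17611/589.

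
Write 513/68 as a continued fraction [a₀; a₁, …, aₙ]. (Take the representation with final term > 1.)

513 = 7*68 + 37
68 = 1*37 + 31
37 = 1*31 + 6
31 = 5*6 + 1
6 = 6*1 + 0  (stop)
So 513/68 = [7; 1, 1, 5, 6].

[7; 1, 1, 5, 6]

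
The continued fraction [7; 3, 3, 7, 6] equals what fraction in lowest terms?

3271/448

Using pₖ = aₖpₖ₋₁ + pₖ₋₂ and qₖ = aₖqₖ₋₁ + qₖ₋₂:
  k=0: a=7, p=7, q=1
  k=1: a=3, p=22, q=3
  k=2: a=3, p=73, q=10
  k=3: a=7, p=533, q=73
  k=4: a=6, p=3271, q=448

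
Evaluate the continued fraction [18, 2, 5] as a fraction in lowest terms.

203/11

Fold from the inside: start with 5/1.
  2 + 1/5 = 11/5
  18 + 5/11 = 203/11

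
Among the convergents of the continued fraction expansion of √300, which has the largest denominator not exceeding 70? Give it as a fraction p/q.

√300 = [17; 3, 8, 3, 34, …] (period length 4).
Convergents:
  p_0/q_0 = 17/1
  p_1/q_1 = 52/3
  p_2/q_2 = 433/25
  p_3/q_3 = 1351/78
q_2 = 25 ≤ 70 < 78 = q_3, so the answer is 433/25.

433/25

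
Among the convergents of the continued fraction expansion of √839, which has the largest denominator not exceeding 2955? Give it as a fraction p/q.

√839 = [28; 1, 27, 1, 56, …] (period length 4).
Convergents:
  p_0/q_0 = 28/1
  p_1/q_1 = 29/1
  p_2/q_2 = 811/28
  p_3/q_3 = 840/29
  p_4/q_4 = 47851/1652
  p_5/q_5 = 48691/1681
  p_6/q_6 = 1362508/47039
q_5 = 1681 ≤ 2955 < 47039 = q_6, so the answer is 48691/1681.

48691/1681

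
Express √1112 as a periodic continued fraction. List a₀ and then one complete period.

[33; 2, 1, 7, 1, 2, 66]

a₀ = ⌊√1112⌋ = 33.
With m₀=0, d₀=1 and mₖ₊₁ = dₖaₖ − mₖ, dₖ₊₁ = (n − mₖ₊₁²)/dₖ, aₖ₊₁ = ⌊(a₀+mₖ₊₁)/dₖ₊₁⌋:
  k=1: m=33, d=23, a=2
  k=2: m=13, d=41, a=1
  k=3: m=28, d=8, a=7
  k=4: m=28, d=41, a=1
  k=5: m=13, d=23, a=2
  k=6: m=33, d=1, a=66
d=1 and a=2a₀=66 at k=6, so the next step gives (m, d) = (33, 23) again — its k=1 value — and the period has length 6.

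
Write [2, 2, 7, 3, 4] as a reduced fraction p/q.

Using pₖ = aₖpₖ₋₁ + pₖ₋₂ and qₖ = aₖqₖ₋₁ + qₖ₋₂:
  k=0: a=2, p=2, q=1
  k=1: a=2, p=5, q=2
  k=2: a=7, p=37, q=15
  k=3: a=3, p=116, q=47
  k=4: a=4, p=501, q=203

501/203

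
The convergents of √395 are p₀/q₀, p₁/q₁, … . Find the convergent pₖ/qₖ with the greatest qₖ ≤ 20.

√395 = [19; 1, 6, 1, 38, …] (period length 4).
Convergents:
  p_0/q_0 = 19/1
  p_1/q_1 = 20/1
  p_2/q_2 = 139/7
  p_3/q_3 = 159/8
  p_4/q_4 = 6181/311
q_3 = 8 ≤ 20 < 311 = q_4, so the answer is 159/8.

159/8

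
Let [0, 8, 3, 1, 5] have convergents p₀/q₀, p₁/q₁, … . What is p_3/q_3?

4/33

Using pₖ = aₖpₖ₋₁ + pₖ₋₂, qₖ = aₖqₖ₋₁ + qₖ₋₂ (with p₋₁=1, p₋₂=0, q₋₁=0, q₋₂=1):
  k=0: a=0, p=0, q=1
  k=1: a=8, p=1, q=8
  k=2: a=3, p=3, q=25
  k=3: a=1, p=4, q=33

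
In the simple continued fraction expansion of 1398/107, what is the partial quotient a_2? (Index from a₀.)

3

1398 = 13·107 + 7   →  a_0 = 13
107 = 15·7 + 2   →  a_1 = 15
7 = 3·2 + 1   →  a_2 = 3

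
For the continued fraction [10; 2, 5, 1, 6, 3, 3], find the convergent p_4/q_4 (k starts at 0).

Using pₖ = aₖpₖ₋₁ + pₖ₋₂, qₖ = aₖqₖ₋₁ + qₖ₋₂ (with p₋₁=1, p₋₂=0, q₋₁=0, q₋₂=1):
  k=0: a=10, p=10, q=1
  k=1: a=2, p=21, q=2
  k=2: a=5, p=115, q=11
  k=3: a=1, p=136, q=13
  k=4: a=6, p=931, q=89

931/89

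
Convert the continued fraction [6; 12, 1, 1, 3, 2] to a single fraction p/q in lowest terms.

Using pₖ = aₖpₖ₋₁ + pₖ₋₂ and qₖ = aₖqₖ₋₁ + qₖ₋₂:
  k=0: a=6, p=6, q=1
  k=1: a=12, p=73, q=12
  k=2: a=1, p=79, q=13
  k=3: a=1, p=152, q=25
  k=4: a=3, p=535, q=88
  k=5: a=2, p=1222, q=201

1222/201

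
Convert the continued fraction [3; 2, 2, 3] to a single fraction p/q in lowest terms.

58/17

Using pₖ = aₖpₖ₋₁ + pₖ₋₂ and qₖ = aₖqₖ₋₁ + qₖ₋₂:
  k=0: a=3, p=3, q=1
  k=1: a=2, p=7, q=2
  k=2: a=2, p=17, q=5
  k=3: a=3, p=58, q=17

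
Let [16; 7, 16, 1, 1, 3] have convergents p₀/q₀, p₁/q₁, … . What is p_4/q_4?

Using pₖ = aₖpₖ₋₁ + pₖ₋₂, qₖ = aₖqₖ₋₁ + qₖ₋₂ (with p₋₁=1, p₋₂=0, q₋₁=0, q₋₂=1):
  k=0: a=16, p=16, q=1
  k=1: a=7, p=113, q=7
  k=2: a=16, p=1824, q=113
  k=3: a=1, p=1937, q=120
  k=4: a=1, p=3761, q=233

3761/233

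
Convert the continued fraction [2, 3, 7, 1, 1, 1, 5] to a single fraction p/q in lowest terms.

944/407

Fold from the inside: start with 5/1.
  1 + 1/5 = 6/5
  1 + 5/6 = 11/6
  1 + 6/11 = 17/11
  7 + 11/17 = 130/17
  3 + 17/130 = 407/130
  2 + 130/407 = 944/407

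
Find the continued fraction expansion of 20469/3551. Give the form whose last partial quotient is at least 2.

[5; 1, 3, 4, 8, 8, 3]

20469 = 5·3551 + 2714
3551 = 1·2714 + 837
2714 = 3·837 + 203
837 = 4·203 + 25
203 = 8·25 + 3
25 = 8·3 + 1
3 = 3·1 + 0  (stop)
So 20469/3551 = [5; 1, 3, 4, 8, 8, 3].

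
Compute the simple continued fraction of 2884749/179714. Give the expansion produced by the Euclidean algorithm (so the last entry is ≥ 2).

2884749 = 16·179714 + 9325
179714 = 19·9325 + 2539
9325 = 3·2539 + 1708
2539 = 1·1708 + 831
1708 = 2·831 + 46
831 = 18·46 + 3
46 = 15·3 + 1
3 = 3·1 + 0  (stop)
So 2884749/179714 = [16; 19, 3, 1, 2, 18, 15, 3].

[16; 19, 3, 1, 2, 18, 15, 3]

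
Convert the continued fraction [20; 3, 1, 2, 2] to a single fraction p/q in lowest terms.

527/26

Fold from the inside: start with 2/1.
  2 + 1/2 = 5/2
  1 + 2/5 = 7/5
  3 + 5/7 = 26/7
  20 + 7/26 = 527/26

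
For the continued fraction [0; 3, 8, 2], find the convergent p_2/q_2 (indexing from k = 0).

Using pₖ = aₖpₖ₋₁ + pₖ₋₂, qₖ = aₖqₖ₋₁ + qₖ₋₂ (with p₋₁=1, p₋₂=0, q₋₁=0, q₋₂=1):
  k=0: a=0, p=0, q=1
  k=1: a=3, p=1, q=3
  k=2: a=8, p=8, q=25

8/25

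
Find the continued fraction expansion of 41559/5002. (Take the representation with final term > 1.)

[8; 3, 4, 7, 3, 5, 3]

41559 = 8×5002 + 1543
5002 = 3×1543 + 373
1543 = 4×373 + 51
373 = 7×51 + 16
51 = 3×16 + 3
16 = 5×3 + 1
3 = 3×1 + 0  (stop)
So 41559/5002 = [8; 3, 4, 7, 3, 5, 3].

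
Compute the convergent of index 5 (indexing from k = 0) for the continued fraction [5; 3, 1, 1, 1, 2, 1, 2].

153/29

Using pₖ = aₖpₖ₋₁ + pₖ₋₂, qₖ = aₖqₖ₋₁ + qₖ₋₂ (with p₋₁=1, p₋₂=0, q₋₁=0, q₋₂=1):
  k=0: a=5, p=5, q=1
  k=1: a=3, p=16, q=3
  k=2: a=1, p=21, q=4
  k=3: a=1, p=37, q=7
  k=4: a=1, p=58, q=11
  k=5: a=2, p=153, q=29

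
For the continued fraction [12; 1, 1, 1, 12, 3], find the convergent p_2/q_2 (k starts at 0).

Using pₖ = aₖpₖ₋₁ + pₖ₋₂, qₖ = aₖqₖ₋₁ + qₖ₋₂ (with p₋₁=1, p₋₂=0, q₋₁=0, q₋₂=1):
  k=0: a=12, p=12, q=1
  k=1: a=1, p=13, q=1
  k=2: a=1, p=25, q=2

25/2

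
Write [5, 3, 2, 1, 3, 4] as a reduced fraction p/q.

Fold from the inside: start with 4/1.
  3 + 1/4 = 13/4
  1 + 4/13 = 17/13
  2 + 13/17 = 47/17
  3 + 17/47 = 158/47
  5 + 47/158 = 837/158

837/158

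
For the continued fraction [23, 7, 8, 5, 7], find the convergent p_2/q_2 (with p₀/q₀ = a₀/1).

1319/57

Using pₖ = aₖpₖ₋₁ + pₖ₋₂, qₖ = aₖqₖ₋₁ + qₖ₋₂ (with p₋₁=1, p₋₂=0, q₋₁=0, q₋₂=1):
  k=0: a=23, p=23, q=1
  k=1: a=7, p=162, q=7
  k=2: a=8, p=1319, q=57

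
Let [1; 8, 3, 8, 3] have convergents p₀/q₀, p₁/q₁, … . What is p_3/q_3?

Using pₖ = aₖpₖ₋₁ + pₖ₋₂, qₖ = aₖqₖ₋₁ + qₖ₋₂ (with p₋₁=1, p₋₂=0, q₋₁=0, q₋₂=1):
  k=0: a=1, p=1, q=1
  k=1: a=8, p=9, q=8
  k=2: a=3, p=28, q=25
  k=3: a=8, p=233, q=208

233/208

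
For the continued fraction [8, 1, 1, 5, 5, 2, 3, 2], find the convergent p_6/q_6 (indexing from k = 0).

Using pₖ = aₖpₖ₋₁ + pₖ₋₂, qₖ = aₖqₖ₋₁ + qₖ₋₂ (with p₋₁=1, p₋₂=0, q₋₁=0, q₋₂=1):
  k=0: a=8, p=8, q=1
  k=1: a=1, p=9, q=1
  k=2: a=1, p=17, q=2
  k=3: a=5, p=94, q=11
  k=4: a=5, p=487, q=57
  k=5: a=2, p=1068, q=125
  k=6: a=3, p=3691, q=432

3691/432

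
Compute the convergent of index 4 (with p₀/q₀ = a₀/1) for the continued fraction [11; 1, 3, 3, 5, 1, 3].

812/69

Using pₖ = aₖpₖ₋₁ + pₖ₋₂, qₖ = aₖqₖ₋₁ + qₖ₋₂ (with p₋₁=1, p₋₂=0, q₋₁=0, q₋₂=1):
  k=0: a=11, p=11, q=1
  k=1: a=1, p=12, q=1
  k=2: a=3, p=47, q=4
  k=3: a=3, p=153, q=13
  k=4: a=5, p=812, q=69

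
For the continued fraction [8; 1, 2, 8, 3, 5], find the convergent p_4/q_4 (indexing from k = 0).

677/78

Using pₖ = aₖpₖ₋₁ + pₖ₋₂, qₖ = aₖqₖ₋₁ + qₖ₋₂ (with p₋₁=1, p₋₂=0, q₋₁=0, q₋₂=1):
  k=0: a=8, p=8, q=1
  k=1: a=1, p=9, q=1
  k=2: a=2, p=26, q=3
  k=3: a=8, p=217, q=25
  k=4: a=3, p=677, q=78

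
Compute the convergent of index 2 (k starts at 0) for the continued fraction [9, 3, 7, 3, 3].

Using pₖ = aₖpₖ₋₁ + pₖ₋₂, qₖ = aₖqₖ₋₁ + qₖ₋₂ (with p₋₁=1, p₋₂=0, q₋₁=0, q₋₂=1):
  k=0: a=9, p=9, q=1
  k=1: a=3, p=28, q=3
  k=2: a=7, p=205, q=22

205/22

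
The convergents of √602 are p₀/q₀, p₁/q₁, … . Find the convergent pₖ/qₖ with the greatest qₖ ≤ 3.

√602 = [24; 1, 1, 6, 1, 1, 48, …] (period length 6).
Convergents:
  p_0/q_0 = 24/1
  p_1/q_1 = 25/1
  p_2/q_2 = 49/2
  p_3/q_3 = 319/13
q_2 = 2 ≤ 3 < 13 = q_3, so the answer is 49/2.

49/2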